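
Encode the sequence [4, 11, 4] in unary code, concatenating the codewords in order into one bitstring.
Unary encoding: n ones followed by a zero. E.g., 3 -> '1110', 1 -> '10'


Encode each number as n ones followed by a terminating 0:
  4 -> 11110 (5 bits)
  11 -> 111111111110 (12 bits)
  4 -> 11110 (5 bits)
Total length = 5 + 12 + 5 = 22 bits.

Unary([4, 11, 4]) = 1111011111111111011110 (22 bits)


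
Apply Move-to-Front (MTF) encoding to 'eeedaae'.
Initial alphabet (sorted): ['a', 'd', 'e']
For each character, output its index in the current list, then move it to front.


MTF encoding:
'e': index 2 in ['a', 'd', 'e'] -> ['e', 'a', 'd']
'e': index 0 in ['e', 'a', 'd'] -> ['e', 'a', 'd']
'e': index 0 in ['e', 'a', 'd'] -> ['e', 'a', 'd']
'd': index 2 in ['e', 'a', 'd'] -> ['d', 'e', 'a']
'a': index 2 in ['d', 'e', 'a'] -> ['a', 'd', 'e']
'a': index 0 in ['a', 'd', 'e'] -> ['a', 'd', 'e']
'e': index 2 in ['a', 'd', 'e'] -> ['e', 'a', 'd']


Output: [2, 0, 0, 2, 2, 0, 2]


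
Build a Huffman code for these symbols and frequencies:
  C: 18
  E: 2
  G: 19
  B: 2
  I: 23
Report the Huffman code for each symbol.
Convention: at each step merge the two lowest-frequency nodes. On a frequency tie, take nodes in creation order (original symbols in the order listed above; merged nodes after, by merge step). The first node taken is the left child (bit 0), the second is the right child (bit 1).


Huffman tree construction:
Step 1: Merge E(2) + B(2) = 4
Step 2: Merge (E+B)(4) + C(18) = 22
Step 3: Merge G(19) + ((E+B)+C)(22) = 41
Step 4: Merge I(23) + (G+((E+B)+C))(41) = 64
Read each symbol's code off the tree from the root (left child = 0, right child = 1).

Codes:
  C: 111 (length 3)
  E: 1100 (length 4)
  G: 10 (length 2)
  B: 1101 (length 4)
  I: 0 (length 1)
Average code length: 131/64 = 2.0469 bits/symbol


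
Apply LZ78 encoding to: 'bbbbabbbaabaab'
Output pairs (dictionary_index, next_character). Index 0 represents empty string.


LZ78 encoding steps:
Dictionary: {0: ''}
Step 1: w='' (idx 0), next='b' -> output (0, 'b'), add 'b' as idx 1
Step 2: w='b' (idx 1), next='b' -> output (1, 'b'), add 'bb' as idx 2
Step 3: w='b' (idx 1), next='a' -> output (1, 'a'), add 'ba' as idx 3
Step 4: w='bb' (idx 2), next='b' -> output (2, 'b'), add 'bbb' as idx 4
Step 5: w='' (idx 0), next='a' -> output (0, 'a'), add 'a' as idx 5
Step 6: w='a' (idx 5), next='b' -> output (5, 'b'), add 'ab' as idx 6
Step 7: w='a' (idx 5), next='a' -> output (5, 'a'), add 'aa' as idx 7
Step 8: w='b' (idx 1), end of input -> output (1, '')


Encoded: [(0, 'b'), (1, 'b'), (1, 'a'), (2, 'b'), (0, 'a'), (5, 'b'), (5, 'a'), (1, '')]


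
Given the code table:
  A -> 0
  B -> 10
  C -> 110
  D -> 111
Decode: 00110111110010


Decoding:
0 -> A
0 -> A
110 -> C
111 -> D
110 -> C
0 -> A
10 -> B


Result: AACDCAB


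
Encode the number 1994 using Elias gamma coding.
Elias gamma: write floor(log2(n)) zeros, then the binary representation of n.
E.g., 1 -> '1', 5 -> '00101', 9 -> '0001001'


num_bits = floor(log2(1994)) + 1 = 11
leading_zeros = num_bits - 1 = 10
binary(1994) = 11111001010

Elias gamma(1994) = '0000000000' + '11111001010' = 000000000011111001010 (21 bits)


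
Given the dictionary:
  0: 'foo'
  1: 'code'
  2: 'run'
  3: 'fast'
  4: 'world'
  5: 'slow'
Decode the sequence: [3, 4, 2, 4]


Look up each index in the dictionary:
  3 -> 'fast'
  4 -> 'world'
  2 -> 'run'
  4 -> 'world'

Decoded: "fast world run world"


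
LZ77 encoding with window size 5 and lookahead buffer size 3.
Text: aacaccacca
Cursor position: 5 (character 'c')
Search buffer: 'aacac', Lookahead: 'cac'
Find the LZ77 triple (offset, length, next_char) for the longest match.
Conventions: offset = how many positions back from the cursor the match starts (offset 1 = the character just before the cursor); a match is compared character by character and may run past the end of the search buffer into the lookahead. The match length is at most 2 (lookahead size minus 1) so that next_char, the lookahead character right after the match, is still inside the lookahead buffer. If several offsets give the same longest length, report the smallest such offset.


Try each offset into the search buffer:
  offset=1 (pos 4, char 'c'): match length 1
  offset=2 (pos 3, char 'a'): match length 0
  offset=3 (pos 2, char 'c'): match length 2
  offset=4 (pos 1, char 'a'): match length 0
  offset=5 (pos 0, char 'a'): match length 0
Longest match has length 2 at offset 3.
next_char = character at position 5 + 2 = 7 -> 'c'

Best match: offset=3, length=2 (matching 'ca' starting at position 2)
LZ77 triple: (3, 2, 'c')


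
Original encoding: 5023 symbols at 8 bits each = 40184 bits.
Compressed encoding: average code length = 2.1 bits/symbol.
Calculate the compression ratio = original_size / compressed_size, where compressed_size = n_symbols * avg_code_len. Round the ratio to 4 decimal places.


original_size = n_symbols * orig_bits = 5023 * 8 = 40184 bits
compressed_size = n_symbols * avg_code_len = 5023 * 2.1 = 10548.3 bits
ratio = original_size / compressed_size = 40184 / 10548.3 = 3.8095

Compression ratio = 3.8095


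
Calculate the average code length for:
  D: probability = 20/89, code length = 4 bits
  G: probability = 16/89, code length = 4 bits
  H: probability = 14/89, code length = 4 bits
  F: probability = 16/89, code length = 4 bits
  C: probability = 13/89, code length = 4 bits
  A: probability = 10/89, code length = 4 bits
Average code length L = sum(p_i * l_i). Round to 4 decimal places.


Weighted contributions p_i * l_i:
  D: (20/89) * 4 = 80/89
  G: (16/89) * 4 = 64/89
  H: (14/89) * 4 = 56/89
  F: (16/89) * 4 = 64/89
  C: (13/89) * 4 = 52/89
  A: (10/89) * 4 = 40/89
Sum = (80 + 64 + 56 + 64 + 52 + 40)/89 = 356/89

L = 356/89 = 4.0000 bits/symbol


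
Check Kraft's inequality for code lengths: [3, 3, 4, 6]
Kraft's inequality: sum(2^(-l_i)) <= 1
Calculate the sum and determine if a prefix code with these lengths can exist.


Sum = 2^(-3) + 2^(-3) + 2^(-4) + 2^(-6)
    = 0.125 + 0.125 + 0.0625 + 0.015625
    = 21/64 = 0.328125
Since 0.328125 <= 1, Kraft's inequality IS satisfied.
A prefix code with these lengths CAN exist.

Kraft sum = 0.328125. Satisfied.


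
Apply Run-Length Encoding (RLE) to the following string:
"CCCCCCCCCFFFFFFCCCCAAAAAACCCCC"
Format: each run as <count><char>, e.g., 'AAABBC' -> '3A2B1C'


Scanning runs left to right:
  i=0: run of 'C' x 9 -> '9C'
  i=9: run of 'F' x 6 -> '6F'
  i=15: run of 'C' x 4 -> '4C'
  i=19: run of 'A' x 6 -> '6A'
  i=25: run of 'C' x 5 -> '5C'

RLE = 9C6F4C6A5C


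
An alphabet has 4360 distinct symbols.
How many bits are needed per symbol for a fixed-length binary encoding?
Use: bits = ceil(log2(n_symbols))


log2(4360) = 12.0901
Bracket: 2^12 = 4096 < 4360 <= 2^13 = 8192
So ceil(log2(4360)) = 13

bits = ceil(log2(4360)) = ceil(12.0901) = 13 bits


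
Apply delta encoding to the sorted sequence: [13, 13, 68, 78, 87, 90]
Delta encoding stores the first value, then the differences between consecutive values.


First value: 13
Deltas:
  13 - 13 = 0
  68 - 13 = 55
  78 - 68 = 10
  87 - 78 = 9
  90 - 87 = 3


Delta encoded: [13, 0, 55, 10, 9, 3]


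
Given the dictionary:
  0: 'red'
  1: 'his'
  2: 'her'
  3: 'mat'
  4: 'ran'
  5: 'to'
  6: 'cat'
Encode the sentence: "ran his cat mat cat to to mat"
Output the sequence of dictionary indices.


Look up each word in the dictionary:
  'ran' -> 4
  'his' -> 1
  'cat' -> 6
  'mat' -> 3
  'cat' -> 6
  'to' -> 5
  'to' -> 5
  'mat' -> 3

Encoded: [4, 1, 6, 3, 6, 5, 5, 3]


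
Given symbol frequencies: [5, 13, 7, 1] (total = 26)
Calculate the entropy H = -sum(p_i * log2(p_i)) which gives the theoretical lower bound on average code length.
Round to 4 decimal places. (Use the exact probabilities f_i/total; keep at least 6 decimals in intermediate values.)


Per-symbol terms -p_i * log2(p_i) with p_i = f_i/26:
  p = 5/26 = 0.192308: log2(p) = -2.378512, -p*log2(p) = 0.457406
  p = 13/26 = 0.500000: log2(p) = -1.000000, -p*log2(p) = 0.500000
  p = 7/26 = 0.269231: log2(p) = -1.893085, -p*log2(p) = 0.509677
  p = 1/26 = 0.038462: log2(p) = -4.700440, -p*log2(p) = 0.180786
H = 0.457406 + 0.500000 + 0.509677 + 0.180786 = 1.647869

H = 1.6479 bits/symbol


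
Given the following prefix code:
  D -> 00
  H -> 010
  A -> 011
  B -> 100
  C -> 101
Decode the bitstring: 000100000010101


Decoding step by step:
Bits 00 -> D
Bits 010 -> H
Bits 00 -> D
Bits 00 -> D
Bits 010 -> H
Bits 101 -> C


Decoded message: DHDDHC


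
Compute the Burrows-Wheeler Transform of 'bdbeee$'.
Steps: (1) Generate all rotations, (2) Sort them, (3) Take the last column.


Rotations (sorted):
  0: $bdbeee -> last char: e
  1: bdbeee$ -> last char: $
  2: beee$bd -> last char: d
  3: dbeee$b -> last char: b
  4: e$bdbee -> last char: e
  5: ee$bdbe -> last char: e
  6: eee$bdb -> last char: b


BWT = e$dbeeb


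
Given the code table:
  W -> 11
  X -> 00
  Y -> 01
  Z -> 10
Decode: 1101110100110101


Decoding:
11 -> W
01 -> Y
11 -> W
01 -> Y
00 -> X
11 -> W
01 -> Y
01 -> Y


Result: WYWYXWYY


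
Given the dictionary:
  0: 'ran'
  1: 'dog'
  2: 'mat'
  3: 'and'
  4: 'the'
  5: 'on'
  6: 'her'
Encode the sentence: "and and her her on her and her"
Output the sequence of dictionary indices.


Look up each word in the dictionary:
  'and' -> 3
  'and' -> 3
  'her' -> 6
  'her' -> 6
  'on' -> 5
  'her' -> 6
  'and' -> 3
  'her' -> 6

Encoded: [3, 3, 6, 6, 5, 6, 3, 6]


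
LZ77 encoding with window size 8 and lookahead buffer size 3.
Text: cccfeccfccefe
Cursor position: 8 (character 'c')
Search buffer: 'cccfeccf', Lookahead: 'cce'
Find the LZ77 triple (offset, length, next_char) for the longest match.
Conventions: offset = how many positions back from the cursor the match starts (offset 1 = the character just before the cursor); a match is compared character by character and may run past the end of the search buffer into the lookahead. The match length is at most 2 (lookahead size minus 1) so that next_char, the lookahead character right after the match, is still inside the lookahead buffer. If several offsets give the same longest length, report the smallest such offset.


Try each offset into the search buffer:
  offset=1 (pos 7, char 'f'): match length 0
  offset=2 (pos 6, char 'c'): match length 1
  offset=3 (pos 5, char 'c'): match length 2
  offset=4 (pos 4, char 'e'): match length 0
  offset=5 (pos 3, char 'f'): match length 0
  offset=6 (pos 2, char 'c'): match length 1
  offset=7 (pos 1, char 'c'): match length 2
  offset=8 (pos 0, char 'c'): match length 2
Longest match has length 2, found at offsets 3, 7, 8; take the smallest, offset 3.
next_char = character at position 8 + 2 = 10 -> 'e'

Best match: offset=3, length=2 (matching 'cc' starting at position 5)
LZ77 triple: (3, 2, 'e')


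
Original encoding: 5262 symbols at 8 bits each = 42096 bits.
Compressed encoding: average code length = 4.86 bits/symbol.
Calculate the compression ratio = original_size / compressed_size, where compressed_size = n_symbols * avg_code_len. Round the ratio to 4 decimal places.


original_size = n_symbols * orig_bits = 5262 * 8 = 42096 bits
compressed_size = n_symbols * avg_code_len = 5262 * 4.86 = 25573.32 bits
ratio = original_size / compressed_size = 42096 / 25573.32 = 1.6461

Compression ratio = 1.6461


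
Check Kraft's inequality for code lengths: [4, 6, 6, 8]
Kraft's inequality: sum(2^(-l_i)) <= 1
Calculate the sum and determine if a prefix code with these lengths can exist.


Sum = 2^(-4) + 2^(-6) + 2^(-6) + 2^(-8)
    = 0.0625 + 0.015625 + 0.015625 + 0.00390625
    = 25/256 = 0.09765625
Since 0.09765625 <= 1, Kraft's inequality IS satisfied.
A prefix code with these lengths CAN exist.

Kraft sum = 0.09765625. Satisfied.


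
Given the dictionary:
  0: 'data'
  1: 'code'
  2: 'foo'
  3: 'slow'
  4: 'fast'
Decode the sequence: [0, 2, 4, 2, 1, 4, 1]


Look up each index in the dictionary:
  0 -> 'data'
  2 -> 'foo'
  4 -> 'fast'
  2 -> 'foo'
  1 -> 'code'
  4 -> 'fast'
  1 -> 'code'

Decoded: "data foo fast foo code fast code"


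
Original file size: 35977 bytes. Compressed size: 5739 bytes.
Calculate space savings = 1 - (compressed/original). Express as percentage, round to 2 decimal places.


ratio = compressed/original = 5739/35977 = 0.159519
savings = 1 - ratio = 1 - 0.159519 = 0.840481
as a percentage: 0.840481 * 100 = 84.05%

Space savings = 1 - 5739/35977 = 84.05%


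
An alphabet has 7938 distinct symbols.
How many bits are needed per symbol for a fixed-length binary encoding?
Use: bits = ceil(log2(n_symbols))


log2(7938) = 12.9546
Bracket: 2^12 = 4096 < 7938 <= 2^13 = 8192
So ceil(log2(7938)) = 13

bits = ceil(log2(7938)) = ceil(12.9546) = 13 bits


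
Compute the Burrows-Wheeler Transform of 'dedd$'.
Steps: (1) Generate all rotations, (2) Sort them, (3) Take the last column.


Rotations (sorted):
  0: $dedd -> last char: d
  1: d$ded -> last char: d
  2: dd$de -> last char: e
  3: dedd$ -> last char: $
  4: edd$d -> last char: d


BWT = dde$d


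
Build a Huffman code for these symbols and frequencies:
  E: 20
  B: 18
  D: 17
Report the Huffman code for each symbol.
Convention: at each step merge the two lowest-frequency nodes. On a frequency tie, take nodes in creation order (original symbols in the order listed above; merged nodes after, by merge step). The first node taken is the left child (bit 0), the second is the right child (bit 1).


Huffman tree construction:
Step 1: Merge D(17) + B(18) = 35
Step 2: Merge E(20) + (D+B)(35) = 55
Read each symbol's code off the tree from the root (left child = 0, right child = 1).

Codes:
  E: 0 (length 1)
  B: 11 (length 2)
  D: 10 (length 2)
Average code length: 90/55 = 1.6364 bits/symbol


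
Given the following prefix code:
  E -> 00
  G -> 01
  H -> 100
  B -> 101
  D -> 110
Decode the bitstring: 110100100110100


Decoding step by step:
Bits 110 -> D
Bits 100 -> H
Bits 100 -> H
Bits 110 -> D
Bits 100 -> H


Decoded message: DHHDH


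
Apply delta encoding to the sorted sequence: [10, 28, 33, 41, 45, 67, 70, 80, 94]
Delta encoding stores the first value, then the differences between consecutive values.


First value: 10
Deltas:
  28 - 10 = 18
  33 - 28 = 5
  41 - 33 = 8
  45 - 41 = 4
  67 - 45 = 22
  70 - 67 = 3
  80 - 70 = 10
  94 - 80 = 14


Delta encoded: [10, 18, 5, 8, 4, 22, 3, 10, 14]


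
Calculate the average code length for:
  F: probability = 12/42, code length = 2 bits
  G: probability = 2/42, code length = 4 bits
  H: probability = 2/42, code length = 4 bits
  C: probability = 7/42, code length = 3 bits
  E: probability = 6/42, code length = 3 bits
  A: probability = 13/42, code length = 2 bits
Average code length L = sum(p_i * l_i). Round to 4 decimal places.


Weighted contributions p_i * l_i:
  F: (12/42) * 2 = 24/42
  G: (2/42) * 4 = 8/42
  H: (2/42) * 4 = 8/42
  C: (7/42) * 3 = 21/42
  E: (6/42) * 3 = 18/42
  A: (13/42) * 2 = 26/42
Sum = (24 + 8 + 8 + 21 + 18 + 26)/42 = 105/42

L = 105/42 = 2.5000 bits/symbol


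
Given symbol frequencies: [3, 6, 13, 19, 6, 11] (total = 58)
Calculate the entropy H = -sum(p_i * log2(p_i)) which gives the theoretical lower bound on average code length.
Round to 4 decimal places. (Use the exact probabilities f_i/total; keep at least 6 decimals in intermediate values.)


Per-symbol terms -p_i * log2(p_i) with p_i = f_i/58:
  p = 3/58 = 0.051724: log2(p) = -4.273018, -p*log2(p) = 0.221018
  p = 6/58 = 0.103448: log2(p) = -3.273018, -p*log2(p) = 0.338588
  p = 13/58 = 0.224138: log2(p) = -2.157541, -p*log2(p) = 0.483587
  p = 19/58 = 0.327586: log2(p) = -1.610053, -p*log2(p) = 0.527431
  p = 6/58 = 0.103448: log2(p) = -3.273018, -p*log2(p) = 0.338588
  p = 11/58 = 0.189655: log2(p) = -2.398549, -p*log2(p) = 0.454897
H = 0.221018 + 0.338588 + 0.483587 + 0.527431 + 0.338588 + 0.454897 = 2.364109

H = 2.3641 bits/symbol


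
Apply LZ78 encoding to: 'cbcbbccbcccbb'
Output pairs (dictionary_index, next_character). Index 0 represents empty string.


LZ78 encoding steps:
Dictionary: {0: ''}
Step 1: w='' (idx 0), next='c' -> output (0, 'c'), add 'c' as idx 1
Step 2: w='' (idx 0), next='b' -> output (0, 'b'), add 'b' as idx 2
Step 3: w='c' (idx 1), next='b' -> output (1, 'b'), add 'cb' as idx 3
Step 4: w='b' (idx 2), next='c' -> output (2, 'c'), add 'bc' as idx 4
Step 5: w='cb' (idx 3), next='c' -> output (3, 'c'), add 'cbc' as idx 5
Step 6: w='c' (idx 1), next='c' -> output (1, 'c'), add 'cc' as idx 6
Step 7: w='b' (idx 2), next='b' -> output (2, 'b'), add 'bb' as idx 7


Encoded: [(0, 'c'), (0, 'b'), (1, 'b'), (2, 'c'), (3, 'c'), (1, 'c'), (2, 'b')]


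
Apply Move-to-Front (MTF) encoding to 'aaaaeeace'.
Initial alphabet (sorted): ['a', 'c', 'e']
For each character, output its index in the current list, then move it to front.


MTF encoding:
'a': index 0 in ['a', 'c', 'e'] -> ['a', 'c', 'e']
'a': index 0 in ['a', 'c', 'e'] -> ['a', 'c', 'e']
'a': index 0 in ['a', 'c', 'e'] -> ['a', 'c', 'e']
'a': index 0 in ['a', 'c', 'e'] -> ['a', 'c', 'e']
'e': index 2 in ['a', 'c', 'e'] -> ['e', 'a', 'c']
'e': index 0 in ['e', 'a', 'c'] -> ['e', 'a', 'c']
'a': index 1 in ['e', 'a', 'c'] -> ['a', 'e', 'c']
'c': index 2 in ['a', 'e', 'c'] -> ['c', 'a', 'e']
'e': index 2 in ['c', 'a', 'e'] -> ['e', 'c', 'a']


Output: [0, 0, 0, 0, 2, 0, 1, 2, 2]


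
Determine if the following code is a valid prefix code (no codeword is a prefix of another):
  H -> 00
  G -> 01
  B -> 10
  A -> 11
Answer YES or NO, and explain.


Checking each pair (does one codeword prefix another?):
  H='00' vs G='01': no prefix
  H='00' vs B='10': no prefix
  H='00' vs A='11': no prefix
  G='01' vs H='00': no prefix
  G='01' vs B='10': no prefix
  G='01' vs A='11': no prefix
  B='10' vs H='00': no prefix
  B='10' vs G='01': no prefix
  B='10' vs A='11': no prefix
  A='11' vs H='00': no prefix
  A='11' vs G='01': no prefix
  A='11' vs B='10': no prefix
No violation found over all pairs.

YES -- this is a valid prefix code. No codeword is a prefix of any other codeword.


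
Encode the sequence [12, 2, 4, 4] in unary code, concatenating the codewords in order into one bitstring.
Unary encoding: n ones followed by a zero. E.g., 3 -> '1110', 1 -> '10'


Encode each number as n ones followed by a terminating 0:
  12 -> 1111111111110 (13 bits)
  2 -> 110 (3 bits)
  4 -> 11110 (5 bits)
  4 -> 11110 (5 bits)
Total length = 13 + 3 + 5 + 5 = 26 bits.

Unary([12, 2, 4, 4]) = 11111111111101101111011110 (26 bits)


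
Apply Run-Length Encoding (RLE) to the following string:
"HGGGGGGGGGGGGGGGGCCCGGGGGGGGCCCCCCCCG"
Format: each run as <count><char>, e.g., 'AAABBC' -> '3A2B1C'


Scanning runs left to right:
  i=0: run of 'H' x 1 -> '1H'
  i=1: run of 'G' x 16 -> '16G'
  i=17: run of 'C' x 3 -> '3C'
  i=20: run of 'G' x 8 -> '8G'
  i=28: run of 'C' x 8 -> '8C'
  i=36: run of 'G' x 1 -> '1G'

RLE = 1H16G3C8G8C1G


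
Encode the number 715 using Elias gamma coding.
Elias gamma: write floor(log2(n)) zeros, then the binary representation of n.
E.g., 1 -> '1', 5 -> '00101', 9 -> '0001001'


num_bits = floor(log2(715)) + 1 = 10
leading_zeros = num_bits - 1 = 9
binary(715) = 1011001011

Elias gamma(715) = '000000000' + '1011001011' = 0000000001011001011 (19 bits)


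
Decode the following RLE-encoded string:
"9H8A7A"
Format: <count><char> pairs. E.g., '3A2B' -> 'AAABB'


Expanding each <count><char> pair:
  9H -> 'HHHHHHHHH'
  8A -> 'AAAAAAAA'
  7A -> 'AAAAAAA'

Decoded = HHHHHHHHHAAAAAAAAAAAAAAA


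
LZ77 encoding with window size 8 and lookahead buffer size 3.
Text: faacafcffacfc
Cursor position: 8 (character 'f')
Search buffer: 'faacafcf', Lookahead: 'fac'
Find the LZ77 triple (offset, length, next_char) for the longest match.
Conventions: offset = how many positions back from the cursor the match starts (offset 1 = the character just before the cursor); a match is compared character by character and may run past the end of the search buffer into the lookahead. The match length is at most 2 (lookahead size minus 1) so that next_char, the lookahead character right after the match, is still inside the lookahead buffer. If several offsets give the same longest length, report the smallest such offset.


Try each offset into the search buffer:
  offset=1 (pos 7, char 'f'): match length 1
  offset=2 (pos 6, char 'c'): match length 0
  offset=3 (pos 5, char 'f'): match length 1
  offset=4 (pos 4, char 'a'): match length 0
  offset=5 (pos 3, char 'c'): match length 0
  offset=6 (pos 2, char 'a'): match length 0
  offset=7 (pos 1, char 'a'): match length 0
  offset=8 (pos 0, char 'f'): match length 2
Longest match has length 2 at offset 8.
next_char = character at position 8 + 2 = 10 -> 'c'

Best match: offset=8, length=2 (matching 'fa' starting at position 0)
LZ77 triple: (8, 2, 'c')


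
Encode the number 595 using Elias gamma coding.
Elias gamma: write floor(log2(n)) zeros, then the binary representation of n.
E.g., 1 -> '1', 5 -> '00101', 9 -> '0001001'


num_bits = floor(log2(595)) + 1 = 10
leading_zeros = num_bits - 1 = 9
binary(595) = 1001010011

Elias gamma(595) = '000000000' + '1001010011' = 0000000001001010011 (19 bits)


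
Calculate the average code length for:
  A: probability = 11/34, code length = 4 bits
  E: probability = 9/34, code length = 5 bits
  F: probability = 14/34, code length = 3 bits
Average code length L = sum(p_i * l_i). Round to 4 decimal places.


Weighted contributions p_i * l_i:
  A: (11/34) * 4 = 44/34
  E: (9/34) * 5 = 45/34
  F: (14/34) * 3 = 42/34
Sum = (44 + 45 + 42)/34 = 131/34

L = 131/34 = 3.8529 bits/symbol


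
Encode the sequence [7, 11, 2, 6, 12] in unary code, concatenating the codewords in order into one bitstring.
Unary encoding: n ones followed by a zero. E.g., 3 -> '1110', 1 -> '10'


Encode each number as n ones followed by a terminating 0:
  7 -> 11111110 (8 bits)
  11 -> 111111111110 (12 bits)
  2 -> 110 (3 bits)
  6 -> 1111110 (7 bits)
  12 -> 1111111111110 (13 bits)
Total length = 8 + 12 + 3 + 7 + 13 = 43 bits.

Unary([7, 11, 2, 6, 12]) = 1111111011111111111011011111101111111111110 (43 bits)


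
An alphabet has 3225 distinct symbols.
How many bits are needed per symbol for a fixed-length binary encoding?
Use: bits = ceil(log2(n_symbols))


log2(3225) = 11.6551
Bracket: 2^11 = 2048 < 3225 <= 2^12 = 4096
So ceil(log2(3225)) = 12

bits = ceil(log2(3225)) = ceil(11.6551) = 12 bits


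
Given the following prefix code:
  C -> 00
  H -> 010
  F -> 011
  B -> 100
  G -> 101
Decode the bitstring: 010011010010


Decoding step by step:
Bits 010 -> H
Bits 011 -> F
Bits 010 -> H
Bits 010 -> H


Decoded message: HFHH


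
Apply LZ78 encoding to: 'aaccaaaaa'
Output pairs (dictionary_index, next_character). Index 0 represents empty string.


LZ78 encoding steps:
Dictionary: {0: ''}
Step 1: w='' (idx 0), next='a' -> output (0, 'a'), add 'a' as idx 1
Step 2: w='a' (idx 1), next='c' -> output (1, 'c'), add 'ac' as idx 2
Step 3: w='' (idx 0), next='c' -> output (0, 'c'), add 'c' as idx 3
Step 4: w='a' (idx 1), next='a' -> output (1, 'a'), add 'aa' as idx 4
Step 5: w='aa' (idx 4), next='a' -> output (4, 'a'), add 'aaa' as idx 5


Encoded: [(0, 'a'), (1, 'c'), (0, 'c'), (1, 'a'), (4, 'a')]


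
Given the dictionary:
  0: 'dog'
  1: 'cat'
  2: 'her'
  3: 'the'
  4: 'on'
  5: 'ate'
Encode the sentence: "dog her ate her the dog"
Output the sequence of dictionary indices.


Look up each word in the dictionary:
  'dog' -> 0
  'her' -> 2
  'ate' -> 5
  'her' -> 2
  'the' -> 3
  'dog' -> 0

Encoded: [0, 2, 5, 2, 3, 0]


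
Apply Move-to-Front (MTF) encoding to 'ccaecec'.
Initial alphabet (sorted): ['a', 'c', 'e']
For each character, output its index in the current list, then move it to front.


MTF encoding:
'c': index 1 in ['a', 'c', 'e'] -> ['c', 'a', 'e']
'c': index 0 in ['c', 'a', 'e'] -> ['c', 'a', 'e']
'a': index 1 in ['c', 'a', 'e'] -> ['a', 'c', 'e']
'e': index 2 in ['a', 'c', 'e'] -> ['e', 'a', 'c']
'c': index 2 in ['e', 'a', 'c'] -> ['c', 'e', 'a']
'e': index 1 in ['c', 'e', 'a'] -> ['e', 'c', 'a']
'c': index 1 in ['e', 'c', 'a'] -> ['c', 'e', 'a']


Output: [1, 0, 1, 2, 2, 1, 1]


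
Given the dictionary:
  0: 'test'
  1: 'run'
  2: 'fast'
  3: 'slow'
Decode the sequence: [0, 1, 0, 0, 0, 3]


Look up each index in the dictionary:
  0 -> 'test'
  1 -> 'run'
  0 -> 'test'
  0 -> 'test'
  0 -> 'test'
  3 -> 'slow'

Decoded: "test run test test test slow"


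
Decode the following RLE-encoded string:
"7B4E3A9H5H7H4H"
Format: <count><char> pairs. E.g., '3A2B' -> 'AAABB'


Expanding each <count><char> pair:
  7B -> 'BBBBBBB'
  4E -> 'EEEE'
  3A -> 'AAA'
  9H -> 'HHHHHHHHH'
  5H -> 'HHHHH'
  7H -> 'HHHHHHH'
  4H -> 'HHHH'

Decoded = BBBBBBBEEEEAAAHHHHHHHHHHHHHHHHHHHHHHHHH


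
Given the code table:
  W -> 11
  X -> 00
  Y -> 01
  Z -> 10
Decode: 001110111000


Decoding:
00 -> X
11 -> W
10 -> Z
11 -> W
10 -> Z
00 -> X


Result: XWZWZX


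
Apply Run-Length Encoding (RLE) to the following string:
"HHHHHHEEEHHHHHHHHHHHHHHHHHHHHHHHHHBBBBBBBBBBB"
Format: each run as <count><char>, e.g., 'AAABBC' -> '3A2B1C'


Scanning runs left to right:
  i=0: run of 'H' x 6 -> '6H'
  i=6: run of 'E' x 3 -> '3E'
  i=9: run of 'H' x 25 -> '25H'
  i=34: run of 'B' x 11 -> '11B'

RLE = 6H3E25H11B


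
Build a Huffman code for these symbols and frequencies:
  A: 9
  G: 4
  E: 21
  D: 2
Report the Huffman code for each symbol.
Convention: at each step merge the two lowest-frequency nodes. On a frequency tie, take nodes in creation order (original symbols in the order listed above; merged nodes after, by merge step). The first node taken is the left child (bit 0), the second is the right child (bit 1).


Huffman tree construction:
Step 1: Merge D(2) + G(4) = 6
Step 2: Merge (D+G)(6) + A(9) = 15
Step 3: Merge ((D+G)+A)(15) + E(21) = 36
Read each symbol's code off the tree from the root (left child = 0, right child = 1).

Codes:
  A: 01 (length 2)
  G: 001 (length 3)
  E: 1 (length 1)
  D: 000 (length 3)
Average code length: 57/36 = 1.5833 bits/symbol


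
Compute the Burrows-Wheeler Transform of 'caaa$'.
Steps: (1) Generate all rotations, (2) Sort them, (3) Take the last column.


Rotations (sorted):
  0: $caaa -> last char: a
  1: a$caa -> last char: a
  2: aa$ca -> last char: a
  3: aaa$c -> last char: c
  4: caaa$ -> last char: $


BWT = aaac$


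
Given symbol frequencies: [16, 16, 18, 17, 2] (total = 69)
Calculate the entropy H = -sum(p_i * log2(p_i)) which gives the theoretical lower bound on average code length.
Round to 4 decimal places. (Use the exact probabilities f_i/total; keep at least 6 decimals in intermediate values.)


Per-symbol terms -p_i * log2(p_i) with p_i = f_i/69:
  p = 16/69 = 0.231884: log2(p) = -2.108524, -p*log2(p) = 0.488933
  p = 16/69 = 0.231884: log2(p) = -2.108524, -p*log2(p) = 0.488933
  p = 18/69 = 0.260870: log2(p) = -1.938599, -p*log2(p) = 0.505722
  p = 17/69 = 0.246377: log2(p) = -2.021062, -p*log2(p) = 0.497943
  p = 2/69 = 0.028986: log2(p) = -5.108524, -p*log2(p) = 0.148073
H = 0.488933 + 0.488933 + 0.505722 + 0.497943 + 0.148073 = 2.129604

H = 2.1296 bits/symbol


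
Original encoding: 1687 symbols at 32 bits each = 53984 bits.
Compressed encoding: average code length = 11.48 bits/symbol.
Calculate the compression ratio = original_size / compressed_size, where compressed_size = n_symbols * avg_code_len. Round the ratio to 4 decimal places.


original_size = n_symbols * orig_bits = 1687 * 32 = 53984 bits
compressed_size = n_symbols * avg_code_len = 1687 * 11.48 = 19366.76 bits
ratio = original_size / compressed_size = 53984 / 19366.76 = 2.7875

Compression ratio = 2.7875


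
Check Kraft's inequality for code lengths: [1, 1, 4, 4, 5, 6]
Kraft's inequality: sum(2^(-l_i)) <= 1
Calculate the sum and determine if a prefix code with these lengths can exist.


Sum = 2^(-1) + 2^(-1) + 2^(-4) + 2^(-4) + 2^(-5) + 2^(-6)
    = 0.5 + 0.5 + 0.0625 + 0.0625 + 0.03125 + 0.015625
    = 75/64 = 1.171875
Since 1.171875 > 1, Kraft's inequality is NOT satisfied.
A prefix code with these lengths CANNOT exist.

Kraft sum = 1.171875. Not satisfied.


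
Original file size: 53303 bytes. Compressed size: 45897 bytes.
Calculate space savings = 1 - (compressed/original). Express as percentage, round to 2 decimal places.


ratio = compressed/original = 45897/53303 = 0.861058
savings = 1 - ratio = 1 - 0.861058 = 0.138942
as a percentage: 0.138942 * 100 = 13.89%

Space savings = 1 - 45897/53303 = 13.89%


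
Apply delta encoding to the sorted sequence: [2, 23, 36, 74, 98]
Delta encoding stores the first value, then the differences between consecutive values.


First value: 2
Deltas:
  23 - 2 = 21
  36 - 23 = 13
  74 - 36 = 38
  98 - 74 = 24


Delta encoded: [2, 21, 13, 38, 24]


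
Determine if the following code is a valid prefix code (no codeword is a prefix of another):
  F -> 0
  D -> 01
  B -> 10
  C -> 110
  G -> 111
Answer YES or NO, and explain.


Checking each pair (does one codeword prefix another?):
  F='0' vs D='01': prefix -- VIOLATION

NO -- this is NOT a valid prefix code. F (0) is a prefix of D (01).


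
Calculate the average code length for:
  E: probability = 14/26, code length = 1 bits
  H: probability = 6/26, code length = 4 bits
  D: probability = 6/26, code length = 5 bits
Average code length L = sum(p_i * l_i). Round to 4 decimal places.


Weighted contributions p_i * l_i:
  E: (14/26) * 1 = 14/26
  H: (6/26) * 4 = 24/26
  D: (6/26) * 5 = 30/26
Sum = (14 + 24 + 30)/26 = 68/26

L = 68/26 = 2.6154 bits/symbol


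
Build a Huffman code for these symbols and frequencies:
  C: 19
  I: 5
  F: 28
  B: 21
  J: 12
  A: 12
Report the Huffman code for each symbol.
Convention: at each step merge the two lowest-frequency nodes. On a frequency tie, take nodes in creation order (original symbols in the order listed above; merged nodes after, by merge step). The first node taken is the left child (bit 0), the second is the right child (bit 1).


Huffman tree construction:
Step 1: Merge I(5) + J(12) = 17
Step 2: Merge A(12) + (I+J)(17) = 29
Step 3: Merge C(19) + B(21) = 40
Step 4: Merge F(28) + (A+(I+J))(29) = 57
Step 5: Merge (C+B)(40) + (F+(A+(I+J)))(57) = 97
Read each symbol's code off the tree from the root (left child = 0, right child = 1).

Codes:
  C: 00 (length 2)
  I: 1110 (length 4)
  F: 10 (length 2)
  B: 01 (length 2)
  J: 1111 (length 4)
  A: 110 (length 3)
Average code length: 240/97 = 2.4742 bits/symbol


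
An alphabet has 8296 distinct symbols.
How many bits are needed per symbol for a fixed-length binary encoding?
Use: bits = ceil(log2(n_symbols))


log2(8296) = 13.0182
Bracket: 2^13 = 8192 < 8296 <= 2^14 = 16384
So ceil(log2(8296)) = 14

bits = ceil(log2(8296)) = ceil(13.0182) = 14 bits


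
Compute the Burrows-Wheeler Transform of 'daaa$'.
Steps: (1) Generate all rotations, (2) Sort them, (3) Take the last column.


Rotations (sorted):
  0: $daaa -> last char: a
  1: a$daa -> last char: a
  2: aa$da -> last char: a
  3: aaa$d -> last char: d
  4: daaa$ -> last char: $


BWT = aaad$


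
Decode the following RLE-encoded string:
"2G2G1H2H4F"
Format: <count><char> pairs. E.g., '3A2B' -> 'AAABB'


Expanding each <count><char> pair:
  2G -> 'GG'
  2G -> 'GG'
  1H -> 'H'
  2H -> 'HH'
  4F -> 'FFFF'

Decoded = GGGGHHHFFFF


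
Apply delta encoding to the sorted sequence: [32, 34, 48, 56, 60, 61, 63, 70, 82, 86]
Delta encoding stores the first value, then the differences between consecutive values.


First value: 32
Deltas:
  34 - 32 = 2
  48 - 34 = 14
  56 - 48 = 8
  60 - 56 = 4
  61 - 60 = 1
  63 - 61 = 2
  70 - 63 = 7
  82 - 70 = 12
  86 - 82 = 4


Delta encoded: [32, 2, 14, 8, 4, 1, 2, 7, 12, 4]


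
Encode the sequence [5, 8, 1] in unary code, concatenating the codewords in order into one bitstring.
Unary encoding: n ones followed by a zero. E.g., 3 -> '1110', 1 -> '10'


Encode each number as n ones followed by a terminating 0:
  5 -> 111110 (6 bits)
  8 -> 111111110 (9 bits)
  1 -> 10 (2 bits)
Total length = 6 + 9 + 2 = 17 bits.

Unary([5, 8, 1]) = 11111011111111010 (17 bits)


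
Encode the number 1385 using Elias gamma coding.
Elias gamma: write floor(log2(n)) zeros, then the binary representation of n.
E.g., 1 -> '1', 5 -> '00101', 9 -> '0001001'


num_bits = floor(log2(1385)) + 1 = 11
leading_zeros = num_bits - 1 = 10
binary(1385) = 10101101001

Elias gamma(1385) = '0000000000' + '10101101001' = 000000000010101101001 (21 bits)


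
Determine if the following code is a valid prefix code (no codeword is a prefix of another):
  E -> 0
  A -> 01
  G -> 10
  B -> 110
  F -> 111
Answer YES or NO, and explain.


Checking each pair (does one codeword prefix another?):
  E='0' vs A='01': prefix -- VIOLATION

NO -- this is NOT a valid prefix code. E (0) is a prefix of A (01).


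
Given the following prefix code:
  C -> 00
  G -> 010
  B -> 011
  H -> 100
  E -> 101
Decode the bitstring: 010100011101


Decoding step by step:
Bits 010 -> G
Bits 100 -> H
Bits 011 -> B
Bits 101 -> E


Decoded message: GHBE


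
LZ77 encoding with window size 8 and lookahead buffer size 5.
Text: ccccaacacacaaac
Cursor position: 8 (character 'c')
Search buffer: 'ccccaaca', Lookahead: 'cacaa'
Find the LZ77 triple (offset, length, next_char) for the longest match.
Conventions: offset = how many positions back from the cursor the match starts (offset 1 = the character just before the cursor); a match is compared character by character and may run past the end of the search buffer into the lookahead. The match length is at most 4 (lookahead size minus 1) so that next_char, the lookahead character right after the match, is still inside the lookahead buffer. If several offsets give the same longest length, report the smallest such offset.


Try each offset into the search buffer:
  offset=1 (pos 7, char 'a'): match length 0
  offset=2 (pos 6, char 'c'): match length 4
  offset=3 (pos 5, char 'a'): match length 0
  offset=4 (pos 4, char 'a'): match length 0
  offset=5 (pos 3, char 'c'): match length 2
  offset=6 (pos 2, char 'c'): match length 1
  offset=7 (pos 1, char 'c'): match length 1
  offset=8 (pos 0, char 'c'): match length 1
Longest match has length 4 at offset 2.
next_char = character at position 8 + 4 = 12 -> 'a'

Best match: offset=2, length=4 (matching 'caca' starting at position 6)
LZ77 triple: (2, 4, 'a')


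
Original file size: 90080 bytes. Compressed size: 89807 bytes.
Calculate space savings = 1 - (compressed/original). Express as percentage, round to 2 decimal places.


ratio = compressed/original = 89807/90080 = 0.996969
savings = 1 - ratio = 1 - 0.996969 = 0.003031
as a percentage: 0.003031 * 100 = 0.3%

Space savings = 1 - 89807/90080 = 0.3%


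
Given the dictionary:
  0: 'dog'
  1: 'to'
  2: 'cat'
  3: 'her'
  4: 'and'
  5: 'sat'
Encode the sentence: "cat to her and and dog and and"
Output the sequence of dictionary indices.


Look up each word in the dictionary:
  'cat' -> 2
  'to' -> 1
  'her' -> 3
  'and' -> 4
  'and' -> 4
  'dog' -> 0
  'and' -> 4
  'and' -> 4

Encoded: [2, 1, 3, 4, 4, 0, 4, 4]


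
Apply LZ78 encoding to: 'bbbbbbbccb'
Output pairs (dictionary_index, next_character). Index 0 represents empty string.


LZ78 encoding steps:
Dictionary: {0: ''}
Step 1: w='' (idx 0), next='b' -> output (0, 'b'), add 'b' as idx 1
Step 2: w='b' (idx 1), next='b' -> output (1, 'b'), add 'bb' as idx 2
Step 3: w='bb' (idx 2), next='b' -> output (2, 'b'), add 'bbb' as idx 3
Step 4: w='b' (idx 1), next='c' -> output (1, 'c'), add 'bc' as idx 4
Step 5: w='' (idx 0), next='c' -> output (0, 'c'), add 'c' as idx 5
Step 6: w='b' (idx 1), end of input -> output (1, '')


Encoded: [(0, 'b'), (1, 'b'), (2, 'b'), (1, 'c'), (0, 'c'), (1, '')]


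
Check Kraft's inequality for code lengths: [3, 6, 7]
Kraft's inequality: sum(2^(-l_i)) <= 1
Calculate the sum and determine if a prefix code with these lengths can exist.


Sum = 2^(-3) + 2^(-6) + 2^(-7)
    = 0.125 + 0.015625 + 0.0078125
    = 19/128 = 0.1484375
Since 0.1484375 <= 1, Kraft's inequality IS satisfied.
A prefix code with these lengths CAN exist.

Kraft sum = 0.1484375. Satisfied.


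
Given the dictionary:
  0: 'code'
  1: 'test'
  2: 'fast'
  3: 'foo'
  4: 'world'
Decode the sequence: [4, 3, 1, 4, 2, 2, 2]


Look up each index in the dictionary:
  4 -> 'world'
  3 -> 'foo'
  1 -> 'test'
  4 -> 'world'
  2 -> 'fast'
  2 -> 'fast'
  2 -> 'fast'

Decoded: "world foo test world fast fast fast"


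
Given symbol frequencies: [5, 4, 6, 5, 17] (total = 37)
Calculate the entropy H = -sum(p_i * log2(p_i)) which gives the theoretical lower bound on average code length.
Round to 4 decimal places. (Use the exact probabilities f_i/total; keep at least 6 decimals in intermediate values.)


Per-symbol terms -p_i * log2(p_i) with p_i = f_i/37:
  p = 5/37 = 0.135135: log2(p) = -2.887525, -p*log2(p) = 0.390206
  p = 4/37 = 0.108108: log2(p) = -3.209453, -p*log2(p) = 0.346968
  p = 6/37 = 0.162162: log2(p) = -2.624491, -p*log2(p) = 0.425593
  p = 5/37 = 0.135135: log2(p) = -2.887525, -p*log2(p) = 0.390206
  p = 17/37 = 0.459459: log2(p) = -1.121991, -p*log2(p) = 0.515509
H = 0.390206 + 0.346968 + 0.425593 + 0.390206 + 0.515509 = 2.068482

H = 2.0685 bits/symbol


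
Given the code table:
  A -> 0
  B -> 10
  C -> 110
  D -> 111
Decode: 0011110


Decoding:
0 -> A
0 -> A
111 -> D
10 -> B


Result: AADB


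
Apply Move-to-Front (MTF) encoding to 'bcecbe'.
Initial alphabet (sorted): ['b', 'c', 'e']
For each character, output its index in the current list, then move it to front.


MTF encoding:
'b': index 0 in ['b', 'c', 'e'] -> ['b', 'c', 'e']
'c': index 1 in ['b', 'c', 'e'] -> ['c', 'b', 'e']
'e': index 2 in ['c', 'b', 'e'] -> ['e', 'c', 'b']
'c': index 1 in ['e', 'c', 'b'] -> ['c', 'e', 'b']
'b': index 2 in ['c', 'e', 'b'] -> ['b', 'c', 'e']
'e': index 2 in ['b', 'c', 'e'] -> ['e', 'b', 'c']


Output: [0, 1, 2, 1, 2, 2]


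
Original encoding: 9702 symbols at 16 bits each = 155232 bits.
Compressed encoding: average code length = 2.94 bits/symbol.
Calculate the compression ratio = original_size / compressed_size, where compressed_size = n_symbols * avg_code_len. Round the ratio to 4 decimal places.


original_size = n_symbols * orig_bits = 9702 * 16 = 155232 bits
compressed_size = n_symbols * avg_code_len = 9702 * 2.94 = 28523.88 bits
ratio = original_size / compressed_size = 155232 / 28523.88 = 5.4422

Compression ratio = 5.4422


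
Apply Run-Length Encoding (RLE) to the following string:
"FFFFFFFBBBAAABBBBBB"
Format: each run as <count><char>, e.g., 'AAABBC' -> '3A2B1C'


Scanning runs left to right:
  i=0: run of 'F' x 7 -> '7F'
  i=7: run of 'B' x 3 -> '3B'
  i=10: run of 'A' x 3 -> '3A'
  i=13: run of 'B' x 6 -> '6B'

RLE = 7F3B3A6B


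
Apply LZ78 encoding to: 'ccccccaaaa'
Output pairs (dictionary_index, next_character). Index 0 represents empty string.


LZ78 encoding steps:
Dictionary: {0: ''}
Step 1: w='' (idx 0), next='c' -> output (0, 'c'), add 'c' as idx 1
Step 2: w='c' (idx 1), next='c' -> output (1, 'c'), add 'cc' as idx 2
Step 3: w='cc' (idx 2), next='c' -> output (2, 'c'), add 'ccc' as idx 3
Step 4: w='' (idx 0), next='a' -> output (0, 'a'), add 'a' as idx 4
Step 5: w='a' (idx 4), next='a' -> output (4, 'a'), add 'aa' as idx 5
Step 6: w='a' (idx 4), end of input -> output (4, '')


Encoded: [(0, 'c'), (1, 'c'), (2, 'c'), (0, 'a'), (4, 'a'), (4, '')]


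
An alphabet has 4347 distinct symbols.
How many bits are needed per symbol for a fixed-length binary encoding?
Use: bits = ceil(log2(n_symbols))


log2(4347) = 12.0858
Bracket: 2^12 = 4096 < 4347 <= 2^13 = 8192
So ceil(log2(4347)) = 13

bits = ceil(log2(4347)) = ceil(12.0858) = 13 bits


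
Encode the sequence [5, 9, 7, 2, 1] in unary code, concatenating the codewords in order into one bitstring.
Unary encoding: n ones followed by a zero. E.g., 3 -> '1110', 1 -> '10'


Encode each number as n ones followed by a terminating 0:
  5 -> 111110 (6 bits)
  9 -> 1111111110 (10 bits)
  7 -> 11111110 (8 bits)
  2 -> 110 (3 bits)
  1 -> 10 (2 bits)
Total length = 6 + 10 + 8 + 3 + 2 = 29 bits.

Unary([5, 9, 7, 2, 1]) = 11111011111111101111111011010 (29 bits)


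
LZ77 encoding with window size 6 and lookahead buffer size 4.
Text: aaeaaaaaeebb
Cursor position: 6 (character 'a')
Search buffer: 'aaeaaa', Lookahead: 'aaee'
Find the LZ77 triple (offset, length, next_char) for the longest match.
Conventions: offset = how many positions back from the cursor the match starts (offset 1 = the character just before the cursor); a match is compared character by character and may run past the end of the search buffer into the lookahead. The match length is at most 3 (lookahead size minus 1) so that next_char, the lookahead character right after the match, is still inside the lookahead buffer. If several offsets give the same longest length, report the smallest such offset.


Try each offset into the search buffer:
  offset=1 (pos 5, char 'a'): match length 2
  offset=2 (pos 4, char 'a'): match length 2
  offset=3 (pos 3, char 'a'): match length 2
  offset=4 (pos 2, char 'e'): match length 0
  offset=5 (pos 1, char 'a'): match length 1
  offset=6 (pos 0, char 'a'): match length 3
Longest match has length 3 at offset 6.
next_char = character at position 6 + 3 = 9 -> 'e'

Best match: offset=6, length=3 (matching 'aae' starting at position 0)
LZ77 triple: (6, 3, 'e')
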